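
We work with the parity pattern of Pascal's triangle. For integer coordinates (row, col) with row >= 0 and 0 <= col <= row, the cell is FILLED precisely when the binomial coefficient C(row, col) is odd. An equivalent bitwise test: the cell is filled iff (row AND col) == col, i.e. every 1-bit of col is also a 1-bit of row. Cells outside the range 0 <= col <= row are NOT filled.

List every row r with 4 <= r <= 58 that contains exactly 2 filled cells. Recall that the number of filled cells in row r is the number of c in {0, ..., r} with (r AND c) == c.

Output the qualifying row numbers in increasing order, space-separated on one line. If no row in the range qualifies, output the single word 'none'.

Row r has 2^popcount(r) filled cells, so we need popcount(r) = log2(2) = 1.
Scan r = 4..58 and keep those with exactly 1 one-bits:
r=4=100 popcount=1 -> KEEP
r=5=101 popcount=2 -> skip
r=6=110 popcount=2 -> skip
r=7=111 popcount=3 -> skip
r=8=1000 popcount=1 -> KEEP
r=9=1001 popcount=2 -> skip
r=10=1010 popcount=2 -> skip
r=11=1011 popcount=3 -> skip
r=12=1100 popcount=2 -> skip
r=13=1101 popcount=3 -> skip
r=14=1110 popcount=3 -> skip
r=15=1111 popcount=4 -> skip
r=16=10000 popcount=1 -> KEEP
r=17=10001 popcount=2 -> skip
r=18=10010 popcount=2 -> skip
r=19=10011 popcount=3 -> skip
r=20=10100 popcount=2 -> skip
r=21=10101 popcount=3 -> skip
r=22=10110 popcount=3 -> skip
r=23=10111 popcount=4 -> skip
r=24=11000 popcount=2 -> skip
r=25=11001 popcount=3 -> skip
r=26=11010 popcount=3 -> skip
r=27=11011 popcount=4 -> skip
r=28=11100 popcount=3 -> skip
r=29=11101 popcount=4 -> skip
r=30=11110 popcount=4 -> skip
r=31=11111 popcount=5 -> skip
r=32=100000 popcount=1 -> KEEP
r=33=100001 popcount=2 -> skip
r=34=100010 popcount=2 -> skip
r=35=100011 popcount=3 -> skip
r=36=100100 popcount=2 -> skip
r=37=100101 popcount=3 -> skip
r=38=100110 popcount=3 -> skip
r=39=100111 popcount=4 -> skip
r=40=101000 popcount=2 -> skip
r=41=101001 popcount=3 -> skip
r=42=101010 popcount=3 -> skip
r=43=101011 popcount=4 -> skip
r=44=101100 popcount=3 -> skip
r=45=101101 popcount=4 -> skip
r=46=101110 popcount=4 -> skip
r=47=101111 popcount=5 -> skip
r=48=110000 popcount=2 -> skip
r=49=110001 popcount=3 -> skip
r=50=110010 popcount=3 -> skip
r=51=110011 popcount=4 -> skip
r=52=110100 popcount=3 -> skip
r=53=110101 popcount=4 -> skip
r=54=110110 popcount=4 -> skip
r=55=110111 popcount=5 -> skip
r=56=111000 popcount=3 -> skip
r=57=111001 popcount=4 -> skip
r=58=111010 popcount=4 -> skip
Kept rows: 4 8 16 32

Answer: 4 8 16 32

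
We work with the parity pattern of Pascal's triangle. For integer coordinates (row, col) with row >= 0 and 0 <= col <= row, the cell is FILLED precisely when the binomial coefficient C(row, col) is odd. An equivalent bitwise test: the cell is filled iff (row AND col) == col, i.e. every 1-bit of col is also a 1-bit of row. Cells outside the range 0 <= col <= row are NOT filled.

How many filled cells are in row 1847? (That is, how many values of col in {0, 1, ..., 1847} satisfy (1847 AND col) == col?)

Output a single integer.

Answer: 256

Derivation:
1847 in binary = 11100110111
popcount(1847) = number of 1-bits in 11100110111 = 8
A col c satisfies (1847 AND c) == c iff every set bit of c is also set in 1847; each of the 8 set bits of 1847 can independently be on or off in c.
count = 2^8 = 256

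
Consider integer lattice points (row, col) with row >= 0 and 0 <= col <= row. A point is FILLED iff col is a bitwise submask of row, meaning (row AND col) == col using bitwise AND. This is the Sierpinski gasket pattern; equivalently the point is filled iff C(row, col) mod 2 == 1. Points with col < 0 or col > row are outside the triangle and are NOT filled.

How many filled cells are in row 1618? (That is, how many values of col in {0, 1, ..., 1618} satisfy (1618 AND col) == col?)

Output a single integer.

Answer: 32

Derivation:
1618 in binary = 11001010010
popcount(1618) = number of 1-bits in 11001010010 = 5
A col c satisfies (1618 AND c) == c iff every set bit of c is also set in 1618; each of the 5 set bits of 1618 can independently be on or off in c.
count = 2^5 = 32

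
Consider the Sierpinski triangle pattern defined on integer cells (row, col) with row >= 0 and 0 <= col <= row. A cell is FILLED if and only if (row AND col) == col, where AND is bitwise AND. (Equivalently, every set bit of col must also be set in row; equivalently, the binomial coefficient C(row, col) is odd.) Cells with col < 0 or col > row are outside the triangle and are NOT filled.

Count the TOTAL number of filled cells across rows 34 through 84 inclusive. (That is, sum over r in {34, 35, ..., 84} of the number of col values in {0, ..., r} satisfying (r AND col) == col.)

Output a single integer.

r34=100010 pc2: +4 =4
r35=100011 pc3: +8 =12
r36=100100 pc2: +4 =16
r37=100101 pc3: +8 =24
r38=100110 pc3: +8 =32
r39=100111 pc4: +16 =48
r40=101000 pc2: +4 =52
r41=101001 pc3: +8 =60
r42=101010 pc3: +8 =68
r43=101011 pc4: +16 =84
r44=101100 pc3: +8 =92
r45=101101 pc4: +16 =108
r46=101110 pc4: +16 =124
r47=101111 pc5: +32 =156
r48=110000 pc2: +4 =160
r49=110001 pc3: +8 =168
r50=110010 pc3: +8 =176
r51=110011 pc4: +16 =192
r52=110100 pc3: +8 =200
r53=110101 pc4: +16 =216
r54=110110 pc4: +16 =232
r55=110111 pc5: +32 =264
r56=111000 pc3: +8 =272
r57=111001 pc4: +16 =288
r58=111010 pc4: +16 =304
r59=111011 pc5: +32 =336
r60=111100 pc4: +16 =352
r61=111101 pc5: +32 =384
r62=111110 pc5: +32 =416
r63=111111 pc6: +64 =480
r64=1000000 pc1: +2 =482
r65=1000001 pc2: +4 =486
r66=1000010 pc2: +4 =490
r67=1000011 pc3: +8 =498
r68=1000100 pc2: +4 =502
r69=1000101 pc3: +8 =510
r70=1000110 pc3: +8 =518
r71=1000111 pc4: +16 =534
r72=1001000 pc2: +4 =538
r73=1001001 pc3: +8 =546
r74=1001010 pc3: +8 =554
r75=1001011 pc4: +16 =570
r76=1001100 pc3: +8 =578
r77=1001101 pc4: +16 =594
r78=1001110 pc4: +16 =610
r79=1001111 pc5: +32 =642
r80=1010000 pc2: +4 =646
r81=1010001 pc3: +8 =654
r82=1010010 pc3: +8 =662
r83=1010011 pc4: +16 =678
r84=1010100 pc3: +8 =686

Answer: 686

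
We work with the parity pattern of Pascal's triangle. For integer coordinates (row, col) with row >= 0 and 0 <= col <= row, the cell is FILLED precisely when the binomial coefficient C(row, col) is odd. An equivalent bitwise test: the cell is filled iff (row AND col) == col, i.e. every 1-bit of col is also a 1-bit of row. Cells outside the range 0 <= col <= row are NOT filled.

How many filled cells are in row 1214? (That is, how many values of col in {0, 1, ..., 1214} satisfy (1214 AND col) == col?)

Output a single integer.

Answer: 128

Derivation:
1214 in binary = 10010111110
popcount(1214) = number of 1-bits in 10010111110 = 7
A col c satisfies (1214 AND c) == c iff every set bit of c is also set in 1214; each of the 7 set bits of 1214 can independently be on or off in c.
count = 2^7 = 128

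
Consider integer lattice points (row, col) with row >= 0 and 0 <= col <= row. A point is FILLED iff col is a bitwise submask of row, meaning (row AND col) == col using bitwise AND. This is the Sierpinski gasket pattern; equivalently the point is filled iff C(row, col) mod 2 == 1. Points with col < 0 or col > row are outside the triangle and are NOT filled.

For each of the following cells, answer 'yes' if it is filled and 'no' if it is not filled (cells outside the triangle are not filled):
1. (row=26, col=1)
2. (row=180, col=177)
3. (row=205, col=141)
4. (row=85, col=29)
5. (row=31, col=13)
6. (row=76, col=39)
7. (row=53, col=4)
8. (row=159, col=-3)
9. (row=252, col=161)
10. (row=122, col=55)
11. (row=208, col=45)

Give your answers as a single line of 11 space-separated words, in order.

Answer: no no yes no yes no yes no no no no

Derivation:
(26,1): row=0b11010, col=0b1, row AND col = 0b0 = 0; 0 != 1 -> empty
(180,177): row=0b10110100, col=0b10110001, row AND col = 0b10110000 = 176; 176 != 177 -> empty
(205,141): row=0b11001101, col=0b10001101, row AND col = 0b10001101 = 141; 141 == 141 -> filled
(85,29): row=0b1010101, col=0b11101, row AND col = 0b10101 = 21; 21 != 29 -> empty
(31,13): row=0b11111, col=0b1101, row AND col = 0b1101 = 13; 13 == 13 -> filled
(76,39): row=0b1001100, col=0b100111, row AND col = 0b100 = 4; 4 != 39 -> empty
(53,4): row=0b110101, col=0b100, row AND col = 0b100 = 4; 4 == 4 -> filled
(159,-3): col outside [0, 159] -> not filled
(252,161): row=0b11111100, col=0b10100001, row AND col = 0b10100000 = 160; 160 != 161 -> empty
(122,55): row=0b1111010, col=0b110111, row AND col = 0b110010 = 50; 50 != 55 -> empty
(208,45): row=0b11010000, col=0b101101, row AND col = 0b0 = 0; 0 != 45 -> empty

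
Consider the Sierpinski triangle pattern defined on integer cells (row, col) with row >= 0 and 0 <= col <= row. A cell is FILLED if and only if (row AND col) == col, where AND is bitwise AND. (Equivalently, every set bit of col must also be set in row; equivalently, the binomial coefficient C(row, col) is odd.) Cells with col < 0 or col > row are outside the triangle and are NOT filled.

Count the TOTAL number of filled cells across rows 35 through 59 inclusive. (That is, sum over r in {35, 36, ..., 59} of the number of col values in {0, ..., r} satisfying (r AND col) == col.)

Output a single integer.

Answer: 332

Derivation:
r35=100011 pc3: +8 =8
r36=100100 pc2: +4 =12
r37=100101 pc3: +8 =20
r38=100110 pc3: +8 =28
r39=100111 pc4: +16 =44
r40=101000 pc2: +4 =48
r41=101001 pc3: +8 =56
r42=101010 pc3: +8 =64
r43=101011 pc4: +16 =80
r44=101100 pc3: +8 =88
r45=101101 pc4: +16 =104
r46=101110 pc4: +16 =120
r47=101111 pc5: +32 =152
r48=110000 pc2: +4 =156
r49=110001 pc3: +8 =164
r50=110010 pc3: +8 =172
r51=110011 pc4: +16 =188
r52=110100 pc3: +8 =196
r53=110101 pc4: +16 =212
r54=110110 pc4: +16 =228
r55=110111 pc5: +32 =260
r56=111000 pc3: +8 =268
r57=111001 pc4: +16 =284
r58=111010 pc4: +16 =300
r59=111011 pc5: +32 =332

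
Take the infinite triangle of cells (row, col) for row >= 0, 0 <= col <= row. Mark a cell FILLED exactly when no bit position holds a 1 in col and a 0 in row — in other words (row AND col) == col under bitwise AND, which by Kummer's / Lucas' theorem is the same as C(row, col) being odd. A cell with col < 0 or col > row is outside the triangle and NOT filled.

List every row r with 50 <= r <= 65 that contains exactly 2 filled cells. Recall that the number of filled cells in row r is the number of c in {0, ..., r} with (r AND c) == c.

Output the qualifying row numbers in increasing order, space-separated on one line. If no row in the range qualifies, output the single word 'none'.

Row r has 2^popcount(r) filled cells, so we need popcount(r) = log2(2) = 1.
Scan r = 50..65 and keep those with exactly 1 one-bits:
r=50=110010 popcount=3 -> skip
r=51=110011 popcount=4 -> skip
r=52=110100 popcount=3 -> skip
r=53=110101 popcount=4 -> skip
r=54=110110 popcount=4 -> skip
r=55=110111 popcount=5 -> skip
r=56=111000 popcount=3 -> skip
r=57=111001 popcount=4 -> skip
r=58=111010 popcount=4 -> skip
r=59=111011 popcount=5 -> skip
r=60=111100 popcount=4 -> skip
r=61=111101 popcount=5 -> skip
r=62=111110 popcount=5 -> skip
r=63=111111 popcount=6 -> skip
r=64=1000000 popcount=1 -> KEEP
r=65=1000001 popcount=2 -> skip
Kept rows: 64

Answer: 64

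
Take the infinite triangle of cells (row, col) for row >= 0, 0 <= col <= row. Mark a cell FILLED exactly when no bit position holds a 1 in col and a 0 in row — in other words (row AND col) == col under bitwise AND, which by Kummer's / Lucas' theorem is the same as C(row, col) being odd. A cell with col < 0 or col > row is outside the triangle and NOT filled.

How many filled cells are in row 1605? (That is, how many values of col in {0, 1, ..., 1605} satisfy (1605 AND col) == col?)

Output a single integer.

Answer: 32

Derivation:
1605 in binary = 11001000101
popcount(1605) = number of 1-bits in 11001000101 = 5
A col c satisfies (1605 AND c) == c iff every set bit of c is also set in 1605; each of the 5 set bits of 1605 can independently be on or off in c.
count = 2^5 = 32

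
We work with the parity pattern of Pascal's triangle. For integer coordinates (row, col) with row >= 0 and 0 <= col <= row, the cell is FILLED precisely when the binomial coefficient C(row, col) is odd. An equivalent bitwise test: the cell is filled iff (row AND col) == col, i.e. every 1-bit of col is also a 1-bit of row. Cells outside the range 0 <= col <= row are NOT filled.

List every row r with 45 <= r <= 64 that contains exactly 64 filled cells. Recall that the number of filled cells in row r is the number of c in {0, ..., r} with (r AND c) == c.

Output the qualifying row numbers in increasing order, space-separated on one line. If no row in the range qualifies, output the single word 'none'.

Answer: 63

Derivation:
Row r has 2^popcount(r) filled cells, so we need popcount(r) = log2(64) = 6.
Scan r = 45..64 and keep those with exactly 6 one-bits:
r=45=101101 popcount=4 -> skip
r=46=101110 popcount=4 -> skip
r=47=101111 popcount=5 -> skip
r=48=110000 popcount=2 -> skip
r=49=110001 popcount=3 -> skip
r=50=110010 popcount=3 -> skip
r=51=110011 popcount=4 -> skip
r=52=110100 popcount=3 -> skip
r=53=110101 popcount=4 -> skip
r=54=110110 popcount=4 -> skip
r=55=110111 popcount=5 -> skip
r=56=111000 popcount=3 -> skip
r=57=111001 popcount=4 -> skip
r=58=111010 popcount=4 -> skip
r=59=111011 popcount=5 -> skip
r=60=111100 popcount=4 -> skip
r=61=111101 popcount=5 -> skip
r=62=111110 popcount=5 -> skip
r=63=111111 popcount=6 -> KEEP
r=64=1000000 popcount=1 -> skip
Kept rows: 63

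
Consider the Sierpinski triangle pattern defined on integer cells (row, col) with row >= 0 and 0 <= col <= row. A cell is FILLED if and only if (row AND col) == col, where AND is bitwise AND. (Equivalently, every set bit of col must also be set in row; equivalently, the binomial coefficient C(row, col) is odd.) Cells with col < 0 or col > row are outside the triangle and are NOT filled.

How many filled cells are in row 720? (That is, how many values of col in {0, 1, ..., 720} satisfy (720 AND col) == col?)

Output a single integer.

720 in binary = 1011010000
popcount(720) = number of 1-bits in 1011010000 = 4
A col c satisfies (720 AND c) == c iff every set bit of c is also set in 720; each of the 4 set bits of 720 can independently be on or off in c.
count = 2^4 = 16

Answer: 16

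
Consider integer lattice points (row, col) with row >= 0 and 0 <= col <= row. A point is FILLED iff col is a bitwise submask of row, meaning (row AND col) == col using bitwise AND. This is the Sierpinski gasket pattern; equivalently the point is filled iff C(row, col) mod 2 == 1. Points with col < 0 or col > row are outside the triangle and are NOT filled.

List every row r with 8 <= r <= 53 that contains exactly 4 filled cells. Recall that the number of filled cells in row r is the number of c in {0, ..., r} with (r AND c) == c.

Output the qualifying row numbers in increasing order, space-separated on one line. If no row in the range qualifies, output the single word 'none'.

Row r has 2^popcount(r) filled cells, so we need popcount(r) = log2(4) = 2.
Scan r = 8..53 and keep those with exactly 2 one-bits:
r=8=1000 popcount=1 -> skip
r=9=1001 popcount=2 -> KEEP
r=10=1010 popcount=2 -> KEEP
r=11=1011 popcount=3 -> skip
r=12=1100 popcount=2 -> KEEP
r=13=1101 popcount=3 -> skip
r=14=1110 popcount=3 -> skip
r=15=1111 popcount=4 -> skip
r=16=10000 popcount=1 -> skip
r=17=10001 popcount=2 -> KEEP
r=18=10010 popcount=2 -> KEEP
r=19=10011 popcount=3 -> skip
r=20=10100 popcount=2 -> KEEP
r=21=10101 popcount=3 -> skip
r=22=10110 popcount=3 -> skip
r=23=10111 popcount=4 -> skip
r=24=11000 popcount=2 -> KEEP
r=25=11001 popcount=3 -> skip
r=26=11010 popcount=3 -> skip
r=27=11011 popcount=4 -> skip
r=28=11100 popcount=3 -> skip
r=29=11101 popcount=4 -> skip
r=30=11110 popcount=4 -> skip
r=31=11111 popcount=5 -> skip
r=32=100000 popcount=1 -> skip
r=33=100001 popcount=2 -> KEEP
r=34=100010 popcount=2 -> KEEP
r=35=100011 popcount=3 -> skip
r=36=100100 popcount=2 -> KEEP
r=37=100101 popcount=3 -> skip
r=38=100110 popcount=3 -> skip
r=39=100111 popcount=4 -> skip
r=40=101000 popcount=2 -> KEEP
r=41=101001 popcount=3 -> skip
r=42=101010 popcount=3 -> skip
r=43=101011 popcount=4 -> skip
r=44=101100 popcount=3 -> skip
r=45=101101 popcount=4 -> skip
r=46=101110 popcount=4 -> skip
r=47=101111 popcount=5 -> skip
r=48=110000 popcount=2 -> KEEP
r=49=110001 popcount=3 -> skip
r=50=110010 popcount=3 -> skip
r=51=110011 popcount=4 -> skip
r=52=110100 popcount=3 -> skip
r=53=110101 popcount=4 -> skip
Kept rows: 9 10 12 17 18 20 24 33 34 36 40 48

Answer: 9 10 12 17 18 20 24 33 34 36 40 48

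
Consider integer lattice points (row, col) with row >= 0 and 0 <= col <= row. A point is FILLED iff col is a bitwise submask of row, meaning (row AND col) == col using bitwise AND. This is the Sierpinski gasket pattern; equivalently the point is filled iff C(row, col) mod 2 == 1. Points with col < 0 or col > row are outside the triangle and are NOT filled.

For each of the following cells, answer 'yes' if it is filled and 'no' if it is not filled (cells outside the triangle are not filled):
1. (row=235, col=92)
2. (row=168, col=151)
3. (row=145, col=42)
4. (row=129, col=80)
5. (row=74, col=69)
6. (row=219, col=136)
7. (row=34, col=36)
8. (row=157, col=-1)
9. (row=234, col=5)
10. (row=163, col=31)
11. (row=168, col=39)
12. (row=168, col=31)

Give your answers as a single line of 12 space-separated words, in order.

Answer: no no no no no yes no no no no no no

Derivation:
(235,92): row=0b11101011, col=0b1011100, row AND col = 0b1001000 = 72; 72 != 92 -> empty
(168,151): row=0b10101000, col=0b10010111, row AND col = 0b10000000 = 128; 128 != 151 -> empty
(145,42): row=0b10010001, col=0b101010, row AND col = 0b0 = 0; 0 != 42 -> empty
(129,80): row=0b10000001, col=0b1010000, row AND col = 0b0 = 0; 0 != 80 -> empty
(74,69): row=0b1001010, col=0b1000101, row AND col = 0b1000000 = 64; 64 != 69 -> empty
(219,136): row=0b11011011, col=0b10001000, row AND col = 0b10001000 = 136; 136 == 136 -> filled
(34,36): col outside [0, 34] -> not filled
(157,-1): col outside [0, 157] -> not filled
(234,5): row=0b11101010, col=0b101, row AND col = 0b0 = 0; 0 != 5 -> empty
(163,31): row=0b10100011, col=0b11111, row AND col = 0b11 = 3; 3 != 31 -> empty
(168,39): row=0b10101000, col=0b100111, row AND col = 0b100000 = 32; 32 != 39 -> empty
(168,31): row=0b10101000, col=0b11111, row AND col = 0b1000 = 8; 8 != 31 -> empty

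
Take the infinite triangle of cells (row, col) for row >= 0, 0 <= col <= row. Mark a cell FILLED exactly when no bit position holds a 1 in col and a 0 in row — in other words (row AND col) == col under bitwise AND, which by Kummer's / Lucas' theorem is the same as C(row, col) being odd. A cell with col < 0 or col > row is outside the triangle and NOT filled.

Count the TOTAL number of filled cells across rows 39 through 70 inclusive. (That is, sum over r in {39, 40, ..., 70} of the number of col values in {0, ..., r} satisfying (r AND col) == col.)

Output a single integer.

Answer: 486

Derivation:
r39=100111 pc4: +16 =16
r40=101000 pc2: +4 =20
r41=101001 pc3: +8 =28
r42=101010 pc3: +8 =36
r43=101011 pc4: +16 =52
r44=101100 pc3: +8 =60
r45=101101 pc4: +16 =76
r46=101110 pc4: +16 =92
r47=101111 pc5: +32 =124
r48=110000 pc2: +4 =128
r49=110001 pc3: +8 =136
r50=110010 pc3: +8 =144
r51=110011 pc4: +16 =160
r52=110100 pc3: +8 =168
r53=110101 pc4: +16 =184
r54=110110 pc4: +16 =200
r55=110111 pc5: +32 =232
r56=111000 pc3: +8 =240
r57=111001 pc4: +16 =256
r58=111010 pc4: +16 =272
r59=111011 pc5: +32 =304
r60=111100 pc4: +16 =320
r61=111101 pc5: +32 =352
r62=111110 pc5: +32 =384
r63=111111 pc6: +64 =448
r64=1000000 pc1: +2 =450
r65=1000001 pc2: +4 =454
r66=1000010 pc2: +4 =458
r67=1000011 pc3: +8 =466
r68=1000100 pc2: +4 =470
r69=1000101 pc3: +8 =478
r70=1000110 pc3: +8 =486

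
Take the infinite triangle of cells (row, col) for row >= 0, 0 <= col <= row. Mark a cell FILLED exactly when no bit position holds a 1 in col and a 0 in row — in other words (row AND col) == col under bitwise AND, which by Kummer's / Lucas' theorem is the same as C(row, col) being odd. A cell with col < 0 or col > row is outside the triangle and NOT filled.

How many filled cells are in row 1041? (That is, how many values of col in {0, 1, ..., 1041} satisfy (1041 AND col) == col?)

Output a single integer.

Answer: 8

Derivation:
1041 in binary = 10000010001
popcount(1041) = number of 1-bits in 10000010001 = 3
A col c satisfies (1041 AND c) == c iff every set bit of c is also set in 1041; each of the 3 set bits of 1041 can independently be on or off in c.
count = 2^3 = 8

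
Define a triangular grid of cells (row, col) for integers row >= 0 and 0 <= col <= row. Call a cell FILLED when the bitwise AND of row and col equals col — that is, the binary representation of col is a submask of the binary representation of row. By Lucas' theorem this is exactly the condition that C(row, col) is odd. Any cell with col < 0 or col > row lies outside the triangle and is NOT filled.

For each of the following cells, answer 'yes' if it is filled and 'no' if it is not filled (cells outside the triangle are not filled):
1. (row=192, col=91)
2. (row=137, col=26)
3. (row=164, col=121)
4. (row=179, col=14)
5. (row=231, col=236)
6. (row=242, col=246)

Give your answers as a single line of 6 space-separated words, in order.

Answer: no no no no no no

Derivation:
(192,91): row=0b11000000, col=0b1011011, row AND col = 0b1000000 = 64; 64 != 91 -> empty
(137,26): row=0b10001001, col=0b11010, row AND col = 0b1000 = 8; 8 != 26 -> empty
(164,121): row=0b10100100, col=0b1111001, row AND col = 0b100000 = 32; 32 != 121 -> empty
(179,14): row=0b10110011, col=0b1110, row AND col = 0b10 = 2; 2 != 14 -> empty
(231,236): col outside [0, 231] -> not filled
(242,246): col outside [0, 242] -> not filled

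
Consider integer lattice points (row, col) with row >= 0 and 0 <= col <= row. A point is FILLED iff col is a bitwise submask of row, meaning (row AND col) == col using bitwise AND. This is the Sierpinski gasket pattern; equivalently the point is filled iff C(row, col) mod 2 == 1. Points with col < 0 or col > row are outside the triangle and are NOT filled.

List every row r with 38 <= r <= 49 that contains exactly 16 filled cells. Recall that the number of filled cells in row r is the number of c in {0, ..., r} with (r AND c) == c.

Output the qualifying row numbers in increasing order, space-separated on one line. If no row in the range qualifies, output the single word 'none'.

Answer: 39 43 45 46

Derivation:
Row r has 2^popcount(r) filled cells, so we need popcount(r) = log2(16) = 4.
Scan r = 38..49 and keep those with exactly 4 one-bits:
r=38=100110 popcount=3 -> skip
r=39=100111 popcount=4 -> KEEP
r=40=101000 popcount=2 -> skip
r=41=101001 popcount=3 -> skip
r=42=101010 popcount=3 -> skip
r=43=101011 popcount=4 -> KEEP
r=44=101100 popcount=3 -> skip
r=45=101101 popcount=4 -> KEEP
r=46=101110 popcount=4 -> KEEP
r=47=101111 popcount=5 -> skip
r=48=110000 popcount=2 -> skip
r=49=110001 popcount=3 -> skip
Kept rows: 39 43 45 46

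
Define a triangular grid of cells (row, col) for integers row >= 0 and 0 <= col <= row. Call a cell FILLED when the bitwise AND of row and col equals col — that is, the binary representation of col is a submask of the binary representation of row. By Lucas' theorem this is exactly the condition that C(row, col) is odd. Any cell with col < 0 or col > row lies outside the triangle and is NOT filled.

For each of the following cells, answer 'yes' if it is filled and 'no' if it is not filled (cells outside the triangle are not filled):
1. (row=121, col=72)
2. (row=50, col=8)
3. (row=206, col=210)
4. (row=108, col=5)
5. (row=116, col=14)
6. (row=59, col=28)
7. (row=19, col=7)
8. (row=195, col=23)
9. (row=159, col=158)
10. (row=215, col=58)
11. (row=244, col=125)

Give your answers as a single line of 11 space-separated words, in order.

Answer: yes no no no no no no no yes no no

Derivation:
(121,72): row=0b1111001, col=0b1001000, row AND col = 0b1001000 = 72; 72 == 72 -> filled
(50,8): row=0b110010, col=0b1000, row AND col = 0b0 = 0; 0 != 8 -> empty
(206,210): col outside [0, 206] -> not filled
(108,5): row=0b1101100, col=0b101, row AND col = 0b100 = 4; 4 != 5 -> empty
(116,14): row=0b1110100, col=0b1110, row AND col = 0b100 = 4; 4 != 14 -> empty
(59,28): row=0b111011, col=0b11100, row AND col = 0b11000 = 24; 24 != 28 -> empty
(19,7): row=0b10011, col=0b111, row AND col = 0b11 = 3; 3 != 7 -> empty
(195,23): row=0b11000011, col=0b10111, row AND col = 0b11 = 3; 3 != 23 -> empty
(159,158): row=0b10011111, col=0b10011110, row AND col = 0b10011110 = 158; 158 == 158 -> filled
(215,58): row=0b11010111, col=0b111010, row AND col = 0b10010 = 18; 18 != 58 -> empty
(244,125): row=0b11110100, col=0b1111101, row AND col = 0b1110100 = 116; 116 != 125 -> empty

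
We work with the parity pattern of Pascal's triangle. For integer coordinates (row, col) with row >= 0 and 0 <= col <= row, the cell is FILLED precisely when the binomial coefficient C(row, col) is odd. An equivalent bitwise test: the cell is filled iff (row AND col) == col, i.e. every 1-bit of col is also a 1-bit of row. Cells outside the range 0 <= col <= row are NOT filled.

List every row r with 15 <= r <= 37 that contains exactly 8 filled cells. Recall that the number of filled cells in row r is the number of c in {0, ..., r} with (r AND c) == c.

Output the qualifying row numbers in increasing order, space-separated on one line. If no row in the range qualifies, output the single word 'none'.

Row r has 2^popcount(r) filled cells, so we need popcount(r) = log2(8) = 3.
Scan r = 15..37 and keep those with exactly 3 one-bits:
r=15=1111 popcount=4 -> skip
r=16=10000 popcount=1 -> skip
r=17=10001 popcount=2 -> skip
r=18=10010 popcount=2 -> skip
r=19=10011 popcount=3 -> KEEP
r=20=10100 popcount=2 -> skip
r=21=10101 popcount=3 -> KEEP
r=22=10110 popcount=3 -> KEEP
r=23=10111 popcount=4 -> skip
r=24=11000 popcount=2 -> skip
r=25=11001 popcount=3 -> KEEP
r=26=11010 popcount=3 -> KEEP
r=27=11011 popcount=4 -> skip
r=28=11100 popcount=3 -> KEEP
r=29=11101 popcount=4 -> skip
r=30=11110 popcount=4 -> skip
r=31=11111 popcount=5 -> skip
r=32=100000 popcount=1 -> skip
r=33=100001 popcount=2 -> skip
r=34=100010 popcount=2 -> skip
r=35=100011 popcount=3 -> KEEP
r=36=100100 popcount=2 -> skip
r=37=100101 popcount=3 -> KEEP
Kept rows: 19 21 22 25 26 28 35 37

Answer: 19 21 22 25 26 28 35 37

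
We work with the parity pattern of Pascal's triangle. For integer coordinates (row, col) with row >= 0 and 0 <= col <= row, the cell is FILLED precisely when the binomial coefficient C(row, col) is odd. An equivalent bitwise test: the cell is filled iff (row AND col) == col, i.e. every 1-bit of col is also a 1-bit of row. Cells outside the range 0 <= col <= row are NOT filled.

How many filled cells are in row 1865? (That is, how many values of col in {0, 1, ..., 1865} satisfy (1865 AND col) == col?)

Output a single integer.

1865 in binary = 11101001001
popcount(1865) = number of 1-bits in 11101001001 = 6
A col c satisfies (1865 AND c) == c iff every set bit of c is also set in 1865; each of the 6 set bits of 1865 can independently be on or off in c.
count = 2^6 = 64

Answer: 64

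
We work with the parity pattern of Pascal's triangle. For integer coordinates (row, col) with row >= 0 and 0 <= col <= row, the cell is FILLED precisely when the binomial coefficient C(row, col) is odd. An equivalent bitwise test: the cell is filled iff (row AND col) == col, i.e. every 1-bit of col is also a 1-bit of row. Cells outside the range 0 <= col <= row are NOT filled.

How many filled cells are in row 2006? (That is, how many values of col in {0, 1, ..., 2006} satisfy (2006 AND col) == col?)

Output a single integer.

Answer: 256

Derivation:
2006 in binary = 11111010110
popcount(2006) = number of 1-bits in 11111010110 = 8
A col c satisfies (2006 AND c) == c iff every set bit of c is also set in 2006; each of the 8 set bits of 2006 can independently be on or off in c.
count = 2^8 = 256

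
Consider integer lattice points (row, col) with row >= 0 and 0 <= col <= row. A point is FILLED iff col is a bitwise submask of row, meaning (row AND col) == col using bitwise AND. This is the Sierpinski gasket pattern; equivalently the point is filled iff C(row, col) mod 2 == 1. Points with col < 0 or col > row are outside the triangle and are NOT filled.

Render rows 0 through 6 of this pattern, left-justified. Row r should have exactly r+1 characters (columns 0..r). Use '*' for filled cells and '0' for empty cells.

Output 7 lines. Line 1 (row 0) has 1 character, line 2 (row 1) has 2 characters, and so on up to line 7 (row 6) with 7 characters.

Answer: *
**
*0*
****
*000*
**00**
*0*0*0*

Derivation:
r0=0: *
r1=1: **
r2=10: *0*
r3=11: ****
r4=100: *000*
r5=101: **00**
r6=110: *0*0*0*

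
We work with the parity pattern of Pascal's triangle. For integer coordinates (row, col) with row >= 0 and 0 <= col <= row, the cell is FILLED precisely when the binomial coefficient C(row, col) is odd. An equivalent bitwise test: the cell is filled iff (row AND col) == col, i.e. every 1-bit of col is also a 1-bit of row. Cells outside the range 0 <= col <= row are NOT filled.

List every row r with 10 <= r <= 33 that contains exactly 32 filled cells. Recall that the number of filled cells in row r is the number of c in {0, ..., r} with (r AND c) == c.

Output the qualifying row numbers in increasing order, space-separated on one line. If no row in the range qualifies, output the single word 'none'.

Row r has 2^popcount(r) filled cells, so we need popcount(r) = log2(32) = 5.
Scan r = 10..33 and keep those with exactly 5 one-bits:
r=10=1010 popcount=2 -> skip
r=11=1011 popcount=3 -> skip
r=12=1100 popcount=2 -> skip
r=13=1101 popcount=3 -> skip
r=14=1110 popcount=3 -> skip
r=15=1111 popcount=4 -> skip
r=16=10000 popcount=1 -> skip
r=17=10001 popcount=2 -> skip
r=18=10010 popcount=2 -> skip
r=19=10011 popcount=3 -> skip
r=20=10100 popcount=2 -> skip
r=21=10101 popcount=3 -> skip
r=22=10110 popcount=3 -> skip
r=23=10111 popcount=4 -> skip
r=24=11000 popcount=2 -> skip
r=25=11001 popcount=3 -> skip
r=26=11010 popcount=3 -> skip
r=27=11011 popcount=4 -> skip
r=28=11100 popcount=3 -> skip
r=29=11101 popcount=4 -> skip
r=30=11110 popcount=4 -> skip
r=31=11111 popcount=5 -> KEEP
r=32=100000 popcount=1 -> skip
r=33=100001 popcount=2 -> skip
Kept rows: 31

Answer: 31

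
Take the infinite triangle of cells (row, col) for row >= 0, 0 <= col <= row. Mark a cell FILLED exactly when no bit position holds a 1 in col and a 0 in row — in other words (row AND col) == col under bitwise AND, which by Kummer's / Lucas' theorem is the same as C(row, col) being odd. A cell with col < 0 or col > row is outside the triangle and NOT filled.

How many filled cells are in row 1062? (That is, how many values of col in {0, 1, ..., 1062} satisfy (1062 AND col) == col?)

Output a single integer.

Answer: 16

Derivation:
1062 in binary = 10000100110
popcount(1062) = number of 1-bits in 10000100110 = 4
A col c satisfies (1062 AND c) == c iff every set bit of c is also set in 1062; each of the 4 set bits of 1062 can independently be on or off in c.
count = 2^4 = 16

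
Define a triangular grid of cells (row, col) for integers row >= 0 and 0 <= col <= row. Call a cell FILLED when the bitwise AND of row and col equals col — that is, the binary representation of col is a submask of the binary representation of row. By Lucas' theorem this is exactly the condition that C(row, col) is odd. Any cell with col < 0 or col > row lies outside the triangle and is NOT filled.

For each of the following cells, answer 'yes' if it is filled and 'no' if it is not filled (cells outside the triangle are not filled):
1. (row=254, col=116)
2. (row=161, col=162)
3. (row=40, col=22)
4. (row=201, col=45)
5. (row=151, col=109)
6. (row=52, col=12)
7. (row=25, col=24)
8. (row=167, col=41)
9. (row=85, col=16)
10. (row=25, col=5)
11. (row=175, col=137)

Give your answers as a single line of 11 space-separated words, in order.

Answer: yes no no no no no yes no yes no yes

Derivation:
(254,116): row=0b11111110, col=0b1110100, row AND col = 0b1110100 = 116; 116 == 116 -> filled
(161,162): col outside [0, 161] -> not filled
(40,22): row=0b101000, col=0b10110, row AND col = 0b0 = 0; 0 != 22 -> empty
(201,45): row=0b11001001, col=0b101101, row AND col = 0b1001 = 9; 9 != 45 -> empty
(151,109): row=0b10010111, col=0b1101101, row AND col = 0b101 = 5; 5 != 109 -> empty
(52,12): row=0b110100, col=0b1100, row AND col = 0b100 = 4; 4 != 12 -> empty
(25,24): row=0b11001, col=0b11000, row AND col = 0b11000 = 24; 24 == 24 -> filled
(167,41): row=0b10100111, col=0b101001, row AND col = 0b100001 = 33; 33 != 41 -> empty
(85,16): row=0b1010101, col=0b10000, row AND col = 0b10000 = 16; 16 == 16 -> filled
(25,5): row=0b11001, col=0b101, row AND col = 0b1 = 1; 1 != 5 -> empty
(175,137): row=0b10101111, col=0b10001001, row AND col = 0b10001001 = 137; 137 == 137 -> filled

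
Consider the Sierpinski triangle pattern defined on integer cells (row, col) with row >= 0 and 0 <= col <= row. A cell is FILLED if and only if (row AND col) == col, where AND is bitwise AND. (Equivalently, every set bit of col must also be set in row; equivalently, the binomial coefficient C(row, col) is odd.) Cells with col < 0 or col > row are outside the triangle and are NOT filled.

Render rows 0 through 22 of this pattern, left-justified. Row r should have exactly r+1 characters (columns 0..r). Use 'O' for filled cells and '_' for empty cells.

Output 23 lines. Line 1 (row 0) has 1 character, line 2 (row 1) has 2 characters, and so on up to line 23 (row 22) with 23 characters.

Answer: O
OO
O_O
OOOO
O___O
OO__OO
O_O_O_O
OOOOOOOO
O_______O
OO______OO
O_O_____O_O
OOOO____OOOO
O___O___O___O
OO__OO__OO__OO
O_O_O_O_O_O_O_O
OOOOOOOOOOOOOOOO
O_______________O
OO______________OO
O_O_____________O_O
OOOO____________OOOO
O___O___________O___O
OO__OO__________OO__OO
O_O_O_O_________O_O_O_O

Derivation:
r0=0: O
r1=1: OO
r2=10: O_O
r3=11: OOOO
r4=100: O___O
r5=101: OO__OO
r6=110: O_O_O_O
r7=111: OOOOOOOO
r8=1000: O_______O
r9=1001: OO______OO
r10=1010: O_O_____O_O
r11=1011: OOOO____OOOO
r12=1100: O___O___O___O
r13=1101: OO__OO__OO__OO
r14=1110: O_O_O_O_O_O_O_O
r15=1111: OOOOOOOOOOOOOOOO
r16=10000: O_______________O
r17=10001: OO______________OO
r18=10010: O_O_____________O_O
r19=10011: OOOO____________OOOO
r20=10100: O___O___________O___O
r21=10101: OO__OO__________OO__OO
r22=10110: O_O_O_O_________O_O_O_O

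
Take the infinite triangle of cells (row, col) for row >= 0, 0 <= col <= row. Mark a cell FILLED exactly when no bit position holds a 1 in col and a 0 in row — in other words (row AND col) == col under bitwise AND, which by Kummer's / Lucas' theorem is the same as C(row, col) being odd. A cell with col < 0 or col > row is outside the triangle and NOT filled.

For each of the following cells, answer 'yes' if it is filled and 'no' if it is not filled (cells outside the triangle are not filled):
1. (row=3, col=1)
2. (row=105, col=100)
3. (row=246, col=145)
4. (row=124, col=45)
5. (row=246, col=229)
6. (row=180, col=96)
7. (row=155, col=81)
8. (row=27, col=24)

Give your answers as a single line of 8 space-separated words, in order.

(3,1): row=0b11, col=0b1, row AND col = 0b1 = 1; 1 == 1 -> filled
(105,100): row=0b1101001, col=0b1100100, row AND col = 0b1100000 = 96; 96 != 100 -> empty
(246,145): row=0b11110110, col=0b10010001, row AND col = 0b10010000 = 144; 144 != 145 -> empty
(124,45): row=0b1111100, col=0b101101, row AND col = 0b101100 = 44; 44 != 45 -> empty
(246,229): row=0b11110110, col=0b11100101, row AND col = 0b11100100 = 228; 228 != 229 -> empty
(180,96): row=0b10110100, col=0b1100000, row AND col = 0b100000 = 32; 32 != 96 -> empty
(155,81): row=0b10011011, col=0b1010001, row AND col = 0b10001 = 17; 17 != 81 -> empty
(27,24): row=0b11011, col=0b11000, row AND col = 0b11000 = 24; 24 == 24 -> filled

Answer: yes no no no no no no yes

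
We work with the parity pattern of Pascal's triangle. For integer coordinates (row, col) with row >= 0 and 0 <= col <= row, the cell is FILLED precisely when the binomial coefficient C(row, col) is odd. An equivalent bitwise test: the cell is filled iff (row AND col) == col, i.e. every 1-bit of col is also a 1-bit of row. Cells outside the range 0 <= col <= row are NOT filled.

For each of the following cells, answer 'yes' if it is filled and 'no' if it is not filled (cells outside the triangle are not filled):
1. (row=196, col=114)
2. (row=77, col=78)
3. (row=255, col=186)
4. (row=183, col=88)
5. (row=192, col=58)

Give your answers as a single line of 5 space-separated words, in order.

Answer: no no yes no no

Derivation:
(196,114): row=0b11000100, col=0b1110010, row AND col = 0b1000000 = 64; 64 != 114 -> empty
(77,78): col outside [0, 77] -> not filled
(255,186): row=0b11111111, col=0b10111010, row AND col = 0b10111010 = 186; 186 == 186 -> filled
(183,88): row=0b10110111, col=0b1011000, row AND col = 0b10000 = 16; 16 != 88 -> empty
(192,58): row=0b11000000, col=0b111010, row AND col = 0b0 = 0; 0 != 58 -> empty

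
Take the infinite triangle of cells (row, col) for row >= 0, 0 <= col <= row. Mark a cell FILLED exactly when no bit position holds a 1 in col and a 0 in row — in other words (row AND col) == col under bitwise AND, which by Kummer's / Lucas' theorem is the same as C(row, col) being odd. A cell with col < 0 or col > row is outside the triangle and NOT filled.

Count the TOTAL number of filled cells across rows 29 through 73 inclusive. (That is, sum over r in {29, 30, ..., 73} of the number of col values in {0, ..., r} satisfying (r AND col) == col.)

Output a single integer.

r29=11101 pc4: +16 =16
r30=11110 pc4: +16 =32
r31=11111 pc5: +32 =64
r32=100000 pc1: +2 =66
r33=100001 pc2: +4 =70
r34=100010 pc2: +4 =74
r35=100011 pc3: +8 =82
r36=100100 pc2: +4 =86
r37=100101 pc3: +8 =94
r38=100110 pc3: +8 =102
r39=100111 pc4: +16 =118
r40=101000 pc2: +4 =122
r41=101001 pc3: +8 =130
r42=101010 pc3: +8 =138
r43=101011 pc4: +16 =154
r44=101100 pc3: +8 =162
r45=101101 pc4: +16 =178
r46=101110 pc4: +16 =194
r47=101111 pc5: +32 =226
r48=110000 pc2: +4 =230
r49=110001 pc3: +8 =238
r50=110010 pc3: +8 =246
r51=110011 pc4: +16 =262
r52=110100 pc3: +8 =270
r53=110101 pc4: +16 =286
r54=110110 pc4: +16 =302
r55=110111 pc5: +32 =334
r56=111000 pc3: +8 =342
r57=111001 pc4: +16 =358
r58=111010 pc4: +16 =374
r59=111011 pc5: +32 =406
r60=111100 pc4: +16 =422
r61=111101 pc5: +32 =454
r62=111110 pc5: +32 =486
r63=111111 pc6: +64 =550
r64=1000000 pc1: +2 =552
r65=1000001 pc2: +4 =556
r66=1000010 pc2: +4 =560
r67=1000011 pc3: +8 =568
r68=1000100 pc2: +4 =572
r69=1000101 pc3: +8 =580
r70=1000110 pc3: +8 =588
r71=1000111 pc4: +16 =604
r72=1001000 pc2: +4 =608
r73=1001001 pc3: +8 =616

Answer: 616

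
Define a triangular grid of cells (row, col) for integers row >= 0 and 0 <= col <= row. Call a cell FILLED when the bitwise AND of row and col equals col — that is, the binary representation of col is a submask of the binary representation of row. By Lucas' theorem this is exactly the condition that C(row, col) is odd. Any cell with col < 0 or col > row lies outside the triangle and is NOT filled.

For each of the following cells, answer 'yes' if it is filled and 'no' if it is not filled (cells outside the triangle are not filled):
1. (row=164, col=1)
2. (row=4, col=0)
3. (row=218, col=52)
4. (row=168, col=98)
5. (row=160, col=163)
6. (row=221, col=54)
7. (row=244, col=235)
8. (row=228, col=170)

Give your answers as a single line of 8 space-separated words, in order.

Answer: no yes no no no no no no

Derivation:
(164,1): row=0b10100100, col=0b1, row AND col = 0b0 = 0; 0 != 1 -> empty
(4,0): row=0b100, col=0b0, row AND col = 0b0 = 0; 0 == 0 -> filled
(218,52): row=0b11011010, col=0b110100, row AND col = 0b10000 = 16; 16 != 52 -> empty
(168,98): row=0b10101000, col=0b1100010, row AND col = 0b100000 = 32; 32 != 98 -> empty
(160,163): col outside [0, 160] -> not filled
(221,54): row=0b11011101, col=0b110110, row AND col = 0b10100 = 20; 20 != 54 -> empty
(244,235): row=0b11110100, col=0b11101011, row AND col = 0b11100000 = 224; 224 != 235 -> empty
(228,170): row=0b11100100, col=0b10101010, row AND col = 0b10100000 = 160; 160 != 170 -> empty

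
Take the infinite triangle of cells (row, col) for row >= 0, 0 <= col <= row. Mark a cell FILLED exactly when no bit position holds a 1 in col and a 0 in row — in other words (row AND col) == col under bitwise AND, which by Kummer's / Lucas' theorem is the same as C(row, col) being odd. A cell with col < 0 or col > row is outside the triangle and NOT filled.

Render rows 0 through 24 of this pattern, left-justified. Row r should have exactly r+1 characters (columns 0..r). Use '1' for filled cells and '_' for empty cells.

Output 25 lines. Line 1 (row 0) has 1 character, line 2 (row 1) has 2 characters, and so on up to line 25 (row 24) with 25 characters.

Answer: 1
11
1_1
1111
1___1
11__11
1_1_1_1
11111111
1_______1
11______11
1_1_____1_1
1111____1111
1___1___1___1
11__11__11__11
1_1_1_1_1_1_1_1
1111111111111111
1_______________1
11______________11
1_1_____________1_1
1111____________1111
1___1___________1___1
11__11__________11__11
1_1_1_1_________1_1_1_1
11111111________11111111
1_______1_______1_______1

Derivation:
r0=0: 1
r1=1: 11
r2=10: 1_1
r3=11: 1111
r4=100: 1___1
r5=101: 11__11
r6=110: 1_1_1_1
r7=111: 11111111
r8=1000: 1_______1
r9=1001: 11______11
r10=1010: 1_1_____1_1
r11=1011: 1111____1111
r12=1100: 1___1___1___1
r13=1101: 11__11__11__11
r14=1110: 1_1_1_1_1_1_1_1
r15=1111: 1111111111111111
r16=10000: 1_______________1
r17=10001: 11______________11
r18=10010: 1_1_____________1_1
r19=10011: 1111____________1111
r20=10100: 1___1___________1___1
r21=10101: 11__11__________11__11
r22=10110: 1_1_1_1_________1_1_1_1
r23=10111: 11111111________11111111
r24=11000: 1_______1_______1_______1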